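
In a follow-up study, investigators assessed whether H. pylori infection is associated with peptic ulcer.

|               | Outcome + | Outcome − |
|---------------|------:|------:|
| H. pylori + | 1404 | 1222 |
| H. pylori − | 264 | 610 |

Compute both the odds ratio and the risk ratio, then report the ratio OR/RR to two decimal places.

1.50

Cells: a = 1404, b = 1222, c = 264, d = 610.
OR = (1404·610)/(1222·264) = 856440/322608 = 2.65474
Risk in exposed = 1404/2626 = 0.53465; risk in unexposed = 264/874 = 0.30206; RR = 1.77003
OR/RR = 2.65474 / 1.77003 = 1.49983
The outcome is not rare, so the OR lies further from 1 than the RR.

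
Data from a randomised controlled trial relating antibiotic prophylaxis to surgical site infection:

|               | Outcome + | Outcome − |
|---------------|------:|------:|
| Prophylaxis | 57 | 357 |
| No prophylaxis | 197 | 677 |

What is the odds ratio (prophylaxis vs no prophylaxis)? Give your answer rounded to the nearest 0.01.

0.55

Cells: a = 57, b = 357, c = 197, d = 677.
OR = (a·d)/(b·c) = (57 × 677) / (357 × 197) = 38589 / 70329 = 0.54869
Exposure is associated with lower odds of surgical site infection (OR = 0.55 < 1).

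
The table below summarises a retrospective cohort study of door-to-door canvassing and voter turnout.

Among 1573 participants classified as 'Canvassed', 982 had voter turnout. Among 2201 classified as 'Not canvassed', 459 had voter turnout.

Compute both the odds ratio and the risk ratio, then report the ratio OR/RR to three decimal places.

From the description: a = 982, b = 591, c = 459, d = 1742.
OR = (982·1742)/(591·459) = 1710644/271269 = 6.30608
Risk in exposed = 982/1573 = 0.62428; risk in unexposed = 459/2201 = 0.20854; RR = 2.99357
OR/RR = 6.30608 / 2.99357 = 2.10654
The outcome is not rare, so the OR lies further from 1 than the RR.

2.107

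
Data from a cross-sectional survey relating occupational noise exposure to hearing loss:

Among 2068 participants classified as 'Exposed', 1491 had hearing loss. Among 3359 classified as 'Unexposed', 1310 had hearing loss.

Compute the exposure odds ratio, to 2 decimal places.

From the description: a = 1491, b = 577, c = 1310, d = 2049.
OR = (a·d)/(b·c) = (1491 × 2049) / (577 × 1310) = 3055059 / 755870 = 4.04178
The odds of hearing loss are about 4.04 times as high in the exposed group.

4.04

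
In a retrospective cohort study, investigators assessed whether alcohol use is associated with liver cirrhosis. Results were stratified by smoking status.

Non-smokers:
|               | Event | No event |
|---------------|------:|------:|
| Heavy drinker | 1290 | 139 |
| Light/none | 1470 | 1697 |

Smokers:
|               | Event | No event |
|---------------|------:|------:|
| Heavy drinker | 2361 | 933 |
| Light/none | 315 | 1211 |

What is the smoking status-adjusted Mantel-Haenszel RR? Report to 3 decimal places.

2.434

RR_MH = Σ(aᵢ·n₀ᵢ/nᵢ) / Σ(cᵢ·n₁ᵢ/nᵢ), with n₁ᵢ = aᵢ+bᵢ (exposed), n₀ᵢ = cᵢ+dᵢ (unexposed), nᵢ = n₁ᵢ+n₀ᵢ.
Stratum 1 (Non-smokers): n₁ = 1429, n₀ = 3167, n = 4596; a·n₀/n = 1290·3167/4596 = 888.9099; c·n₁/n = 1470·1429/4596 = 457.0561
Stratum 2 (Smokers): n₁ = 3294, n₀ = 1526, n = 4820; a·n₀/n = 2361·1526/4820 = 747.4867; c·n₁/n = 315·3294/4820 = 215.2718
RR_MH = (888.9099 + 747.4867) / (457.0561 + 215.2718) = 1636.3966 / 672.3279 = 2.43393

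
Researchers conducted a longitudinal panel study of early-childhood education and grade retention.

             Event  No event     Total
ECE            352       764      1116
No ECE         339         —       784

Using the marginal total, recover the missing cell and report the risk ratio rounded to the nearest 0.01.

0.73

The missing cell is in the unexposed row: 784 − 339 = 445.
So a = 352, b = 764, c = 339, d = 445.
RR = [a/(a+b)] / [c/(c+d)] = (352/1116) / (339/784) = 0.31541/0.43240 = 0.72945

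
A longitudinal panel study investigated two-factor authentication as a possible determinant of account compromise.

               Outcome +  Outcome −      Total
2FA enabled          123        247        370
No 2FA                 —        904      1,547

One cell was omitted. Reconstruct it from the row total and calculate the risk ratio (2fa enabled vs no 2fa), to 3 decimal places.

0.800

The missing cell is in the unexposed row: 1547 − 904 = 643.
So a = 123, b = 247, c = 643, d = 904.
RR = [a/(a+b)] / [c/(c+d)] = (123/370) / (643/1547) = 0.33243/0.41564 = 0.79980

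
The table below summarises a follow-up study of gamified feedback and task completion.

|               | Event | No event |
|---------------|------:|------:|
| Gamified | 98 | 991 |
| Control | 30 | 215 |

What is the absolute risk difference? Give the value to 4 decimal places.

-0.0325

Cells: a = 98, b = 991, c = 30, d = 215.
Risk in exposed = 98/1089 = 0.089991; risk in unexposed = 30/245 = 0.122449.
Risk difference = 0.089991 − 0.122449 = -0.032458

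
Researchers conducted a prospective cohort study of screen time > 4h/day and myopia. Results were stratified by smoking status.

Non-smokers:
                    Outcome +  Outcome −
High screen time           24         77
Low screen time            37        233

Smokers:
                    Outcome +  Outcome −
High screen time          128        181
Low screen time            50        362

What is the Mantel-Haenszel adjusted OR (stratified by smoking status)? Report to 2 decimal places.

3.92

OR_MH = Σ(aᵢdᵢ/nᵢ) / Σ(bᵢcᵢ/nᵢ), where nᵢ is the stratum total.
Stratum 1 (Non-smokers): n = 371; a·d/n = 24·233/371 = 15.0728; b·c/n = 77·37/371 = 7.6792
Stratum 2 (Smokers): n = 721; a·d/n = 128·362/721 = 64.2663; b·c/n = 181·50/721 = 12.5520
OR_MH = (15.0728 + 64.2663) / (7.6792 + 12.5520) = 79.3391 / 20.2313 = 3.92161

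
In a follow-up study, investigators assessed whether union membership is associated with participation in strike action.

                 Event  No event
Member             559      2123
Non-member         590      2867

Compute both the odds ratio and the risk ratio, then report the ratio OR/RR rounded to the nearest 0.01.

Cells: a = 559, b = 2123, c = 590, d = 2867.
OR = (559·2867)/(2123·590) = 1602653/1252570 = 1.27949
Risk in exposed = 559/2682 = 0.20843; risk in unexposed = 590/3457 = 0.17067; RR = 1.22124
OR/RR = 1.27949 / 1.22124 = 1.04770
The outcome is not rare, so the OR lies further from 1 than the RR.

1.05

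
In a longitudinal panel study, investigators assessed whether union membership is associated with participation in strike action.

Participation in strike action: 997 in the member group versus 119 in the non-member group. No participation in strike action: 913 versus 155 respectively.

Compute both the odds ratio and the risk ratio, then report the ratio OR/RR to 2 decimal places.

1.18

From the description: a = 997, b = 913, c = 119, d = 155.
OR = (997·155)/(913·119) = 154535/108647 = 1.42236
Risk in exposed = 997/1910 = 0.52199; risk in unexposed = 119/274 = 0.43431; RR = 1.20189
OR/RR = 1.42236 / 1.20189 = 1.18343
The outcome is not rare, so the OR lies further from 1 than the RR.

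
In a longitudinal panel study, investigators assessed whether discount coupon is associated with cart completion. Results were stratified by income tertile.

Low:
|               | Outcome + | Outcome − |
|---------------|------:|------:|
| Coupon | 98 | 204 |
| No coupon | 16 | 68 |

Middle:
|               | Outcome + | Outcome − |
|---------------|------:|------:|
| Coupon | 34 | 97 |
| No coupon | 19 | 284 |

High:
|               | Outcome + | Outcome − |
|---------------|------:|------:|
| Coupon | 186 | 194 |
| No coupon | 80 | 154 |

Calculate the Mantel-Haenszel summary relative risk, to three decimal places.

1.711

RR_MH = Σ(aᵢ·n₀ᵢ/nᵢ) / Σ(cᵢ·n₁ᵢ/nᵢ), with n₁ᵢ = aᵢ+bᵢ (exposed), n₀ᵢ = cᵢ+dᵢ (unexposed), nᵢ = n₁ᵢ+n₀ᵢ.
Stratum 1 (Low): n₁ = 302, n₀ = 84, n = 386; a·n₀/n = 98·84/386 = 21.3264; c·n₁/n = 16·302/386 = 12.5181
Stratum 2 (Middle): n₁ = 131, n₀ = 303, n = 434; a·n₀/n = 34·303/434 = 23.7373; c·n₁/n = 19·131/434 = 5.7350
Stratum 3 (High): n₁ = 380, n₀ = 234, n = 614; a·n₀/n = 186·234/614 = 70.8860; c·n₁/n = 80·380/614 = 49.5114
RR_MH = (21.3264 + 23.7373 + 70.8860) / (12.5181 + 5.7350 + 49.5114) = 115.9497 / 67.7646 = 1.71107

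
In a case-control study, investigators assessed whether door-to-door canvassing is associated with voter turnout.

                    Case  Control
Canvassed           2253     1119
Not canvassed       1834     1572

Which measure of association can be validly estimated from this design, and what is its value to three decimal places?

Cells: a = 2253, b = 1119, c = 1834, d = 1572.
This is a case-control study: participants were sampled on outcome status, so risks in the source population cannot be estimated directly — relative risk is not valid here. The odds ratio is the appropriate measure.
OR = (a·d)/(b·c) = (2253 × 1572) / (1119 × 1834) = 3541716 / 2052246 = 1.72578

1.726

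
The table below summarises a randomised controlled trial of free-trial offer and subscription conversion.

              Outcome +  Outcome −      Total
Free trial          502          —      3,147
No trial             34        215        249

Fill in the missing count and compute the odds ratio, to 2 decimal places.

1.20

The missing cell is in the exposed row: 3147 − 502 = 2645.
So a = 502, b = 2645, c = 34, d = 215.
OR = (a·d)/(b·c) = (502 × 215) / (2645 × 34) = 107930 / 89930 = 1.20016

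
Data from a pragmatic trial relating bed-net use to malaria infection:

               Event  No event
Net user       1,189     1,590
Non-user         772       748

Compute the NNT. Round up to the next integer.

13

Risk in treated group = 1189/2779 = 0.42785; risk in control = 772/1520 = 0.50789.
Absolute risk reduction = 0.50789 − 0.42785 = 0.08004
NNT = 1 / ARR = 1 / 0.08004 = 12.493 → round up → 13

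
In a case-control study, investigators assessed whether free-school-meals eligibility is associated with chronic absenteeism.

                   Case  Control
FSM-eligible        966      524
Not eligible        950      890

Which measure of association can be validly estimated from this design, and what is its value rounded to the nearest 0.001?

1.727

Cells: a = 966, b = 524, c = 950, d = 890.
This is a case-control study: participants were sampled on outcome status, so risks in the source population cannot be estimated directly — relative risk is not valid here. The odds ratio is the appropriate measure.
OR = (a·d)/(b·c) = (966 × 890) / (524 × 950) = 859740 / 497800 = 1.72708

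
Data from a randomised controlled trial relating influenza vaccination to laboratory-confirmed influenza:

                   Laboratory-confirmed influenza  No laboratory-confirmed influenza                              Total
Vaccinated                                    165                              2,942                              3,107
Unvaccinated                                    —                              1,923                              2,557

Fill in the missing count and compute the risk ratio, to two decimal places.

The missing cell is in the unexposed row: 2557 − 1923 = 634.
So a = 165, b = 2942, c = 634, d = 1923.
RR = [a/(a+b)] / [c/(c+d)] = (165/3107) / (634/2557) = 0.05311/0.24795 = 0.21418

0.21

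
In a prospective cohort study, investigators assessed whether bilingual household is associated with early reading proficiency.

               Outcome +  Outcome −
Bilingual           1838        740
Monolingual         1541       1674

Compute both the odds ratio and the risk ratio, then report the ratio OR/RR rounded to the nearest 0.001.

Cells: a = 1838, b = 740, c = 1541, d = 1674.
OR = (1838·1674)/(740·1541) = 3076812/1140340 = 2.69815
Risk in exposed = 1838/2578 = 0.71296; risk in unexposed = 1541/3215 = 0.47932; RR = 1.48745
OR/RR = 2.69815 / 1.48745 = 1.81395
The outcome is not rare, so the OR lies further from 1 than the RR.

1.814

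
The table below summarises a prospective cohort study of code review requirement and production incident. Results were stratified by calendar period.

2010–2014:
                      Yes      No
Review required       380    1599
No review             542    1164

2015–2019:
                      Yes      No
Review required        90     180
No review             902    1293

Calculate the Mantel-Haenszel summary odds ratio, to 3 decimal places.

OR_MH = Σ(aᵢdᵢ/nᵢ) / Σ(bᵢcᵢ/nᵢ), where nᵢ is the stratum total.
Stratum 1 (2010–2014): n = 3685; a·d/n = 380·1164/3685 = 120.0326; b·c/n = 1599·542/3685 = 235.1853
Stratum 2 (2015–2019): n = 2465; a·d/n = 90·1293/2465 = 47.2089; b·c/n = 180·902/2465 = 65.8661
OR_MH = (120.0326 + 47.2089) / (235.1853 + 65.8661) = 167.2415 / 301.0515 = 0.55552

0.556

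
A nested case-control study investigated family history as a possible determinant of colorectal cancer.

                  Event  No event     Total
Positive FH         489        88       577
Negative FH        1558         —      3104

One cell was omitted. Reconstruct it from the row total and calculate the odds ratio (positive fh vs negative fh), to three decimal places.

The missing cell is in the unexposed row: 3104 − 1558 = 1546.
So a = 489, b = 88, c = 1558, d = 1546.
OR = (a·d)/(b·c) = (489 × 1546) / (88 × 1558) = 755994 / 137104 = 5.51402

5.514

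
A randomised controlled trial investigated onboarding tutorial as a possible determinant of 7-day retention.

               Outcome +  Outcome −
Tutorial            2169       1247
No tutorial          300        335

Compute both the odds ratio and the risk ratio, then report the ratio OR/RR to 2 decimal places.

1.45

Cells: a = 2169, b = 1247, c = 300, d = 335.
OR = (2169·335)/(1247·300) = 726615/374100 = 1.94230
Risk in exposed = 2169/3416 = 0.63495; risk in unexposed = 300/635 = 0.47244; RR = 1.34398
OR/RR = 1.94230 / 1.34398 = 1.44518
The outcome is not rare, so the OR lies further from 1 than the RR.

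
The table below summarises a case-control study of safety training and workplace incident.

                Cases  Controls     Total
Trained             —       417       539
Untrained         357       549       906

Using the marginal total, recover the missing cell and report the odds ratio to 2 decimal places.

0.45

The missing cell is in the exposed row: 539 − 417 = 122.
So a = 122, b = 417, c = 357, d = 549.
OR = (a·d)/(b·c) = (122 × 549) / (417 × 357) = 66978 / 148869 = 0.44991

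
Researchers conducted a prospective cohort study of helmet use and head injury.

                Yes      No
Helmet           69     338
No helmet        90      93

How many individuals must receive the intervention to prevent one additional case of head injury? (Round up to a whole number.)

4

Risk in treated group = 69/407 = 0.16953; risk in control = 90/183 = 0.49180.
Absolute risk reduction = 0.49180 − 0.16953 = 0.32227
NNT = 1 / ARR = 1 / 0.32227 = 3.103 → round up → 4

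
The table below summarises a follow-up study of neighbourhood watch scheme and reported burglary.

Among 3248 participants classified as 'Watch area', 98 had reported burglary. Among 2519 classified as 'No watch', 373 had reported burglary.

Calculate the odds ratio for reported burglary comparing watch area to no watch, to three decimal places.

0.179

From the description: a = 98, b = 3150, c = 373, d = 2146.
OR = (a·d)/(b·c) = (98 × 2146) / (3150 × 373) = 210308 / 1174950 = 0.17899
Exposure is associated with lower odds of reported burglary (OR = 0.18 < 1).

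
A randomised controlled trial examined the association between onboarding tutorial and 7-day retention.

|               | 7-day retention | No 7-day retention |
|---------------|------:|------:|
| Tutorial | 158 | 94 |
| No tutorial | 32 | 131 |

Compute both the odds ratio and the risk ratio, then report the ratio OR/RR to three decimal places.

2.155

Cells: a = 158, b = 94, c = 32, d = 131.
OR = (158·131)/(94·32) = 20698/3008 = 6.88098
Risk in exposed = 158/252 = 0.62698; risk in unexposed = 32/163 = 0.19632; RR = 3.19370
OR/RR = 6.88098 / 3.19370 = 2.15455
The outcome is not rare, so the OR lies further from 1 than the RR.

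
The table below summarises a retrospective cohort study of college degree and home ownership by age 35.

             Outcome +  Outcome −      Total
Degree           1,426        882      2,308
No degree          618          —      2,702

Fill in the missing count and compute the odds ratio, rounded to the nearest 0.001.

The missing cell is in the unexposed row: 2702 − 618 = 2084.
So a = 1426, b = 882, c = 618, d = 2084.
OR = (a·d)/(b·c) = (1426 × 2084) / (882 × 618) = 2971784 / 545076 = 5.45205

5.452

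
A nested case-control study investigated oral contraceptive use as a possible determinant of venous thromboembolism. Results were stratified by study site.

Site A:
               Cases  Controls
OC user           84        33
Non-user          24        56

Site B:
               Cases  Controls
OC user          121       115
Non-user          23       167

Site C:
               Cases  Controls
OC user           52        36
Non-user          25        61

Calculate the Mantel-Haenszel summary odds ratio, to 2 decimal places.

5.81

OR_MH = Σ(aᵢdᵢ/nᵢ) / Σ(bᵢcᵢ/nᵢ), where nᵢ is the stratum total.
Stratum 1 (Site A): n = 197; a·d/n = 84·56/197 = 23.8782; b·c/n = 33·24/197 = 4.0203
Stratum 2 (Site B): n = 426; a·d/n = 121·167/426 = 47.4343; b·c/n = 115·23/426 = 6.2089
Stratum 3 (Site C): n = 174; a·d/n = 52·61/174 = 18.2299; b·c/n = 36·25/174 = 5.1724
OR_MH = (23.8782 + 47.4343 + 18.2299) / (4.0203 + 6.2089 + 5.1724) = 89.5423 / 15.4016 = 5.81382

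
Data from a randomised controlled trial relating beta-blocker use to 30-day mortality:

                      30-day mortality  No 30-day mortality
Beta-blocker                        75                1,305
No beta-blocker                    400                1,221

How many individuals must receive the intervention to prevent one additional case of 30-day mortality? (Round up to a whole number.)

Risk in treated group = 75/1380 = 0.05435; risk in control = 400/1621 = 0.24676.
Absolute risk reduction = 0.24676 − 0.05435 = 0.19241
NNT = 1 / ARR = 1 / 0.19241 = 5.197 → round up → 6

6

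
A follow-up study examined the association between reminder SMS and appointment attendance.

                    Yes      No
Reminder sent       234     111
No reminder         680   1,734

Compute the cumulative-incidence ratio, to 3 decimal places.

2.408

Cells: a = 234, b = 111, c = 680, d = 1734.
Risk in exposed = 234/345 = 0.67826; risk in unexposed = 680/2414 = 0.28169.
RR = 0.67826 / 0.28169 = 2.40783
The risk among the exposed is 2.41 times that among the unexposed.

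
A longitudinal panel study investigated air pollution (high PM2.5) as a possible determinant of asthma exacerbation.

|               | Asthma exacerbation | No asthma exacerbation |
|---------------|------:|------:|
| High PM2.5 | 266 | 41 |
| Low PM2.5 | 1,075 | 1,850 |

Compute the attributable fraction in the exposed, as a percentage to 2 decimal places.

57.58

Cells: a = 266, b = 41, c = 1075, d = 1850.
Risk in exposed = 266/307 = 0.86645; risk in unexposed = 1075/2925 = 0.36752.
RR = 0.86645/0.36752 = 2.35755
AR% = (RR − 1)/RR × 100 = (2.35755 − 1)/2.35755 × 100 = 57.5831%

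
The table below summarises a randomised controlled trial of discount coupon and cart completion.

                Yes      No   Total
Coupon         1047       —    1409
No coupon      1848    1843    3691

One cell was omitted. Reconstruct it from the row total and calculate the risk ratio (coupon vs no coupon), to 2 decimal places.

The missing cell is in the exposed row: 1409 − 1047 = 362.
So a = 1047, b = 362, c = 1848, d = 1843.
RR = [a/(a+b)] / [c/(c+d)] = (1047/1409) / (1848/3691) = 0.74308/0.50068 = 1.48415

1.48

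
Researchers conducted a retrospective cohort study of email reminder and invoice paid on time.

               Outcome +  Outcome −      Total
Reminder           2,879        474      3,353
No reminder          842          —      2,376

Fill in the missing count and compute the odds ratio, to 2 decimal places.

11.07

The missing cell is in the unexposed row: 2376 − 842 = 1534.
So a = 2879, b = 474, c = 842, d = 1534.
OR = (a·d)/(b·c) = (2879 × 1534) / (474 × 842) = 4416386 / 399108 = 11.06564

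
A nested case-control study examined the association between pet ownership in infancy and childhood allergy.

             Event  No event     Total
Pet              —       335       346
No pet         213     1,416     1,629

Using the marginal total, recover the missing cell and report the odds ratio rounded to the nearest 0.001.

0.218

The missing cell is in the exposed row: 346 − 335 = 11.
So a = 11, b = 335, c = 213, d = 1416.
OR = (a·d)/(b·c) = (11 × 1416) / (335 × 213) = 15576 / 71355 = 0.21829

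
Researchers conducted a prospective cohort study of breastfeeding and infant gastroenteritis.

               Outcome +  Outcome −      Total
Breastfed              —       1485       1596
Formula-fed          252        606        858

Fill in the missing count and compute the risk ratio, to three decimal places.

0.237

The missing cell is in the exposed row: 1596 − 1485 = 111.
So a = 111, b = 1485, c = 252, d = 606.
RR = [a/(a+b)] / [c/(c+d)] = (111/1596) / (252/858) = 0.06955/0.29371 = 0.23680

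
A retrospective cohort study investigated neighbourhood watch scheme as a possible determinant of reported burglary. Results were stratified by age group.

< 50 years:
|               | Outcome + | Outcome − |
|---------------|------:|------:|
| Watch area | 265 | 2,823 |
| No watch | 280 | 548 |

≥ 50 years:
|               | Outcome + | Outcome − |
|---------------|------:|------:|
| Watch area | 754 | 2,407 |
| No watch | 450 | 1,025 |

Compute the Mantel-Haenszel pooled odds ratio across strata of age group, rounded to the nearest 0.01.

OR_MH = Σ(aᵢdᵢ/nᵢ) / Σ(bᵢcᵢ/nᵢ), where nᵢ is the stratum total.
Stratum 1 (< 50 years): n = 3916; a·d/n = 265·548/3916 = 37.0838; b·c/n = 2823·280/3916 = 201.8488
Stratum 2 (≥ 50 years): n = 4636; a·d/n = 754·1025/4636 = 166.7062; b·c/n = 2407·450/4636 = 233.6389
OR_MH = (37.0838 + 166.7062) / (201.8488 + 233.6389) = 203.7900 / 435.4877 = 0.46796

0.47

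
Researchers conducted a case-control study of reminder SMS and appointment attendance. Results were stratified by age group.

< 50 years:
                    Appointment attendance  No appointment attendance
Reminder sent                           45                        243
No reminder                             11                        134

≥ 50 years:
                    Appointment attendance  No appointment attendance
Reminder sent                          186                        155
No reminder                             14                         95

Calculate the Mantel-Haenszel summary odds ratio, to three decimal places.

OR_MH = Σ(aᵢdᵢ/nᵢ) / Σ(bᵢcᵢ/nᵢ), where nᵢ is the stratum total.
Stratum 1 (< 50 years): n = 433; a·d/n = 45·134/433 = 13.9261; b·c/n = 243·11/433 = 6.1732
Stratum 2 (≥ 50 years): n = 450; a·d/n = 186·95/450 = 39.2667; b·c/n = 155·14/450 = 4.8222
OR_MH = (13.9261 + 39.2667) / (6.1732 + 4.8222) = 53.1928 / 10.9954 = 4.83771

4.838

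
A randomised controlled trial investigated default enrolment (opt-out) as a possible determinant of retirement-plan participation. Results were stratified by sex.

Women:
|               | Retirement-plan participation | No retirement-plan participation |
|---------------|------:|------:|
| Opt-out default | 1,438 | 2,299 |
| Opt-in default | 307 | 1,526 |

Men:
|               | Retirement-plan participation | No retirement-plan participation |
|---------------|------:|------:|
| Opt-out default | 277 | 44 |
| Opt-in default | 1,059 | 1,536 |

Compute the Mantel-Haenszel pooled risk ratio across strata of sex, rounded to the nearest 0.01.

2.23

RR_MH = Σ(aᵢ·n₀ᵢ/nᵢ) / Σ(cᵢ·n₁ᵢ/nᵢ), with n₁ᵢ = aᵢ+bᵢ (exposed), n₀ᵢ = cᵢ+dᵢ (unexposed), nᵢ = n₁ᵢ+n₀ᵢ.
Stratum 1 (Women): n₁ = 3737, n₀ = 1833, n = 5570; a·n₀/n = 1438·1833/5570 = 473.2233; c·n₁/n = 307·3737/5570 = 205.9711
Stratum 2 (Men): n₁ = 321, n₀ = 2595, n = 2916; a·n₀/n = 277·2595/2916 = 246.5072; c·n₁/n = 1059·321/2916 = 116.5772
RR_MH = (473.2233 + 246.5072) / (205.9711 + 116.5772) = 719.7305 / 322.5483 = 2.23139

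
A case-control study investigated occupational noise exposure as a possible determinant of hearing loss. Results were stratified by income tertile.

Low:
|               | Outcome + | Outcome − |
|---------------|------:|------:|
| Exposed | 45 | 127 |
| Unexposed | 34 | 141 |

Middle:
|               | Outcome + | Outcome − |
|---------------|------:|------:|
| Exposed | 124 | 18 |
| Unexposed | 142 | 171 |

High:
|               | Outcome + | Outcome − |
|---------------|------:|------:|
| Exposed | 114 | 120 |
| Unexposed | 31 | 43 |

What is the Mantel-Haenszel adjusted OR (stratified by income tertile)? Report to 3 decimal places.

2.681

OR_MH = Σ(aᵢdᵢ/nᵢ) / Σ(bᵢcᵢ/nᵢ), where nᵢ is the stratum total.
Stratum 1 (Low): n = 347; a·d/n = 45·141/347 = 18.2853; b·c/n = 127·34/347 = 12.4438
Stratum 2 (Middle): n = 455; a·d/n = 124·171/455 = 46.6022; b·c/n = 18·142/455 = 5.6176
Stratum 3 (High): n = 308; a·d/n = 114·43/308 = 15.9156; b·c/n = 120·31/308 = 12.0779
OR_MH = (18.2853 + 46.6022 + 15.9156) / (12.4438 + 5.6176 + 12.0779) = 80.8031 / 30.1393 = 2.68099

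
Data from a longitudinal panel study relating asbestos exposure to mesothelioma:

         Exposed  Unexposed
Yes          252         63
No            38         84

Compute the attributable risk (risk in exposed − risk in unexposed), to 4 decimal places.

Reading the table with exposure as columns: a = 252 (Exposed, case), b = 38 (Exposed, non-case), c = 63 (Unexposed, case), d = 84.
Risk in exposed = 252/290 = 0.868966; risk in unexposed = 63/147 = 0.428571.
Risk difference = 0.868966 − 0.428571 = 0.440394

0.4404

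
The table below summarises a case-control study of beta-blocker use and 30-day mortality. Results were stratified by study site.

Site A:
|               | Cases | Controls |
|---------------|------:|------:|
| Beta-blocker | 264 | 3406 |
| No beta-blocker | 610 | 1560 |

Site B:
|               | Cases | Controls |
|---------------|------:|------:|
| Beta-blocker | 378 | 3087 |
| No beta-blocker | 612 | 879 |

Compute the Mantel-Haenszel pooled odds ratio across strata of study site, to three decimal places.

0.187

OR_MH = Σ(aᵢdᵢ/nᵢ) / Σ(bᵢcᵢ/nᵢ), where nᵢ is the stratum total.
Stratum 1 (Site A): n = 5840; a·d/n = 264·1560/5840 = 70.5205; b·c/n = 3406·610/5840 = 355.7637
Stratum 2 (Site B): n = 4956; a·d/n = 378·879/4956 = 67.0424; b·c/n = 3087·612/4956 = 381.2034
OR_MH = (70.5205 + 67.0424) / (355.7637 + 381.2034) = 137.5629 / 736.9671 = 0.18666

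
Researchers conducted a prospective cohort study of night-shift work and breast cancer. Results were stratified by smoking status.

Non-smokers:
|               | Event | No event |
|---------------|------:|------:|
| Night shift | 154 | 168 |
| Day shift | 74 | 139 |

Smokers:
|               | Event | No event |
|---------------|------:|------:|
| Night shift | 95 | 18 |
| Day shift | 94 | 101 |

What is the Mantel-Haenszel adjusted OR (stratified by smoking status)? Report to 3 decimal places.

2.477

OR_MH = Σ(aᵢdᵢ/nᵢ) / Σ(bᵢcᵢ/nᵢ), where nᵢ is the stratum total.
Stratum 1 (Non-smokers): n = 535; a·d/n = 154·139/535 = 40.0112; b·c/n = 168·74/535 = 23.2374
Stratum 2 (Smokers): n = 308; a·d/n = 95·101/308 = 31.1526; b·c/n = 18·94/308 = 5.4935
OR_MH = (40.0112 + 31.1526) / (23.2374 + 5.4935) = 71.1638 / 28.7309 = 2.47691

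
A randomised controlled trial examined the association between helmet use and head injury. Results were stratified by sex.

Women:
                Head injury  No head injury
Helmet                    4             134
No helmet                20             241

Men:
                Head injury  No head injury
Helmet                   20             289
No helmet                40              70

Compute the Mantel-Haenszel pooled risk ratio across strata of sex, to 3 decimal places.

0.216

RR_MH = Σ(aᵢ·n₀ᵢ/nᵢ) / Σ(cᵢ·n₁ᵢ/nᵢ), with n₁ᵢ = aᵢ+bᵢ (exposed), n₀ᵢ = cᵢ+dᵢ (unexposed), nᵢ = n₁ᵢ+n₀ᵢ.
Stratum 1 (Women): n₁ = 138, n₀ = 261, n = 399; a·n₀/n = 4·261/399 = 2.6165; c·n₁/n = 20·138/399 = 6.9173
Stratum 2 (Men): n₁ = 309, n₀ = 110, n = 419; a·n₀/n = 20·110/419 = 5.2506; c·n₁/n = 40·309/419 = 29.4988
RR_MH = (2.6165 + 5.2506) / (6.9173 + 29.4988) = 7.8671 / 36.4161 = 0.21603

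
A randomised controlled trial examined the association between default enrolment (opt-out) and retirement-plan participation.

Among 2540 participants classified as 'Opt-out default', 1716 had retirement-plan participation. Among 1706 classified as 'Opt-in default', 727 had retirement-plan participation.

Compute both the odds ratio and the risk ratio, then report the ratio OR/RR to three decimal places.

1.769

From the description: a = 1716, b = 824, c = 727, d = 979.
OR = (1716·979)/(824·727) = 1679964/599048 = 2.80439
Risk in exposed = 1716/2540 = 0.67559; risk in unexposed = 727/1706 = 0.42614; RR = 1.58536
OR/RR = 2.80439 / 1.58536 = 1.76893
The outcome is not rare, so the OR lies further from 1 than the RR.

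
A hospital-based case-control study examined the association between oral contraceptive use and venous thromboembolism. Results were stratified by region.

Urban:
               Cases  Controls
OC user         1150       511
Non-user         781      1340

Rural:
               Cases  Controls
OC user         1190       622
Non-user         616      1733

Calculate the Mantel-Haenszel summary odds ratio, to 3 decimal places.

4.570

OR_MH = Σ(aᵢdᵢ/nᵢ) / Σ(bᵢcᵢ/nᵢ), where nᵢ is the stratum total.
Stratum 1 (Urban): n = 3782; a·d/n = 1150·1340/3782 = 407.4564; b·c/n = 511·781/3782 = 105.5238
Stratum 2 (Rural): n = 4161; a·d/n = 1190·1733/4161 = 495.6188; b·c/n = 622·616/4161 = 92.0817
OR_MH = (407.4564 + 495.6188) / (105.5238 + 92.0817) = 903.0752 / 197.6055 = 4.57009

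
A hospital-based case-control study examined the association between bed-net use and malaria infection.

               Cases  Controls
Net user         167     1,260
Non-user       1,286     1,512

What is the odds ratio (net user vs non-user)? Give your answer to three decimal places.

Cells: a = 167, b = 1260, c = 1286, d = 1512.
OR = (a·d)/(b·c) = (167 × 1512) / (1260 × 1286) = 252504 / 1620360 = 0.15583
Exposure is associated with lower odds of malaria infection (OR = 0.16 < 1).

0.156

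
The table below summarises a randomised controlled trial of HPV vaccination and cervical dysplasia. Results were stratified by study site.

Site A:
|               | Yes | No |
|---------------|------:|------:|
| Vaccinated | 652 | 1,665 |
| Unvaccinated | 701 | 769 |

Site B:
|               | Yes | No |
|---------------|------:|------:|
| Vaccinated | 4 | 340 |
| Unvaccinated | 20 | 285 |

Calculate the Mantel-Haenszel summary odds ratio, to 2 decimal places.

0.42

OR_MH = Σ(aᵢdᵢ/nᵢ) / Σ(bᵢcᵢ/nᵢ), where nᵢ is the stratum total.
Stratum 1 (Site A): n = 3787; a·d/n = 652·769/3787 = 132.3971; b·c/n = 1665·701/3787 = 308.2031
Stratum 2 (Site B): n = 649; a·d/n = 4·285/649 = 1.7565; b·c/n = 340·20/649 = 10.4777
OR_MH = (132.3971 + 1.7565) / (308.2031 + 10.4777) = 134.1537 / 318.6807 = 0.42097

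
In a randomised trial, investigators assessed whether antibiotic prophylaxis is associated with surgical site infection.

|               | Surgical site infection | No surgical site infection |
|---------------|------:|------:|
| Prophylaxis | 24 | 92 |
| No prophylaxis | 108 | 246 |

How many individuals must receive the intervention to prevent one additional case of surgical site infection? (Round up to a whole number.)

Risk in treated group = 24/116 = 0.20690; risk in control = 108/354 = 0.30508.
Absolute risk reduction = 0.30508 − 0.20690 = 0.09819
NNT = 1 / ARR = 1 / 0.09819 = 10.185 → round up → 11

11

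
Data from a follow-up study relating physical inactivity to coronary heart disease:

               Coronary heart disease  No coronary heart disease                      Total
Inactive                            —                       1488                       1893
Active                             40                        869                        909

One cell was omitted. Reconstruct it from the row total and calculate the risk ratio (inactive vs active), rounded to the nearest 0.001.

The missing cell is in the exposed row: 1893 − 1488 = 405.
So a = 405, b = 1488, c = 40, d = 869.
RR = [a/(a+b)] / [c/(c+d)] = (405/1893) / (40/909) = 0.21395/0.04400 = 4.86193

4.862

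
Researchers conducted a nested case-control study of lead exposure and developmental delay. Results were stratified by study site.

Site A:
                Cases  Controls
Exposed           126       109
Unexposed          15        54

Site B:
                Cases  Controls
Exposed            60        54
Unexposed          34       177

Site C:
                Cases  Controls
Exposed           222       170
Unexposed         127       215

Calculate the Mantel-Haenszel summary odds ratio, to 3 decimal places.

OR_MH = Σ(aᵢdᵢ/nᵢ) / Σ(bᵢcᵢ/nᵢ), where nᵢ is the stratum total.
Stratum 1 (Site A): n = 304; a·d/n = 126·54/304 = 22.3816; b·c/n = 109·15/304 = 5.3783
Stratum 2 (Site B): n = 325; a·d/n = 60·177/325 = 32.6769; b·c/n = 54·34/325 = 5.6492
Stratum 3 (Site C): n = 734; a·d/n = 222·215/734 = 65.0272; b·c/n = 170·127/734 = 29.4142
OR_MH = (22.3816 + 32.6769 + 65.0272) / (5.3783 + 5.6492 + 29.4142) = 120.0857 / 40.4417 = 2.96936

2.969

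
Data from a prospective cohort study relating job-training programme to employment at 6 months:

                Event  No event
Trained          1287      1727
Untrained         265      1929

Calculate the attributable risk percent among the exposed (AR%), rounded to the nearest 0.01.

Cells: a = 1287, b = 1727, c = 265, d = 1929.
Risk in exposed = 1287/3014 = 0.42701; risk in unexposed = 265/2194 = 0.12078.
RR = 0.42701/0.12078 = 3.53530
AR% = (RR − 1)/RR × 100 = (3.53530 − 1)/3.53530 × 100 = 71.7138%

71.71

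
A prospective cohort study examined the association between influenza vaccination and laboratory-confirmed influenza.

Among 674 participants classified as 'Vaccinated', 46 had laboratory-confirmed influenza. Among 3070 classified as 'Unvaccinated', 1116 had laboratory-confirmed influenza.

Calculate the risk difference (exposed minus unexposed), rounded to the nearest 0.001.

From the description: a = 46, b = 628, c = 1116, d = 1954.
Risk in exposed = 46/674 = 0.068249; risk in unexposed = 1116/3070 = 0.363518.
Risk difference = 0.068249 − 0.363518 = -0.295269

-0.295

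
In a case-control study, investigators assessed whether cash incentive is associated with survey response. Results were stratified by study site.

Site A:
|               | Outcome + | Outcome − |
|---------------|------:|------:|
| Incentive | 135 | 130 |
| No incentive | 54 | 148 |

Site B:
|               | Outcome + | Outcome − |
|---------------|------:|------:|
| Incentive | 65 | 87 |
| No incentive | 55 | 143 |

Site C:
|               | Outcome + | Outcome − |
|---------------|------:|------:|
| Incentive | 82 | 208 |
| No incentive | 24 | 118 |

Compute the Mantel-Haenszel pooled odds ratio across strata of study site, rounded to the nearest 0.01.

OR_MH = Σ(aᵢdᵢ/nᵢ) / Σ(bᵢcᵢ/nᵢ), where nᵢ is the stratum total.
Stratum 1 (Site A): n = 467; a·d/n = 135·148/467 = 42.7837; b·c/n = 130·54/467 = 15.0321
Stratum 2 (Site B): n = 350; a·d/n = 65·143/350 = 26.5571; b·c/n = 87·55/350 = 13.6714
Stratum 3 (Site C): n = 432; a·d/n = 82·118/432 = 22.3981; b·c/n = 208·24/432 = 11.5556
OR_MH = (42.7837 + 26.5571 + 22.3981) / (15.0321 + 13.6714 + 11.5556) = 91.7390 / 40.2591 = 2.27871

2.28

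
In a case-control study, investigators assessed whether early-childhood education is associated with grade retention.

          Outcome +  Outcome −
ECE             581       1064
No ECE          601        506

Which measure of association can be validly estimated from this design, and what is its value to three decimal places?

0.460

Cells: a = 581, b = 1064, c = 601, d = 506.
This is a case-control study: participants were sampled on outcome status, so risks in the source population cannot be estimated directly — relative risk is not valid here. The odds ratio is the appropriate measure.
OR = (a·d)/(b·c) = (581 × 506) / (1064 × 601) = 293986 / 639464 = 0.45974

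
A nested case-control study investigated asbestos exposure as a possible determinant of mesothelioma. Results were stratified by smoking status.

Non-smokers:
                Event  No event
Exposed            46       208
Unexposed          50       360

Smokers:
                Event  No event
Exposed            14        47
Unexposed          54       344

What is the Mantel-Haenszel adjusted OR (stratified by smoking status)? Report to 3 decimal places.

OR_MH = Σ(aᵢdᵢ/nᵢ) / Σ(bᵢcᵢ/nᵢ), where nᵢ is the stratum total.
Stratum 1 (Non-smokers): n = 664; a·d/n = 46·360/664 = 24.9398; b·c/n = 208·50/664 = 15.6627
Stratum 2 (Smokers): n = 459; a·d/n = 14·344/459 = 10.4924; b·c/n = 47·54/459 = 5.5294
OR_MH = (24.9398 + 10.4924) / (15.6627 + 5.5294) = 35.4321 / 21.1921 = 1.67195

1.672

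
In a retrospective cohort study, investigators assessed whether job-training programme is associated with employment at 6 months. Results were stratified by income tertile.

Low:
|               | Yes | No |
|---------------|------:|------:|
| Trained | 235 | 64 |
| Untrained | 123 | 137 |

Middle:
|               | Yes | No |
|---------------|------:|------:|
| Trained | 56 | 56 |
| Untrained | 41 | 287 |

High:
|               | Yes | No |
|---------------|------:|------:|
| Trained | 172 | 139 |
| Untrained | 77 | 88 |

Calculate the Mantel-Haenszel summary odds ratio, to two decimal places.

3.01

OR_MH = Σ(aᵢdᵢ/nᵢ) / Σ(bᵢcᵢ/nᵢ), where nᵢ is the stratum total.
Stratum 1 (Low): n = 559; a·d/n = 235·137/559 = 57.5939; b·c/n = 64·123/559 = 14.0823
Stratum 2 (Middle): n = 440; a·d/n = 56·287/440 = 36.5273; b·c/n = 56·41/440 = 5.2182
Stratum 3 (High): n = 476; a·d/n = 172·88/476 = 31.7983; b·c/n = 139·77/476 = 22.4853
OR_MH = (57.5939 + 36.5273 + 31.7983) / (14.0823 + 5.2182 + 22.4853) = 125.9195 / 41.7858 = 3.01345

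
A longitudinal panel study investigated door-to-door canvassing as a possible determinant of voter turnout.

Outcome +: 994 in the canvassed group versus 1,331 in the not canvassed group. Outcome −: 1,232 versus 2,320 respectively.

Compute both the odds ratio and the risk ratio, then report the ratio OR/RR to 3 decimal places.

1.148

From the description: a = 994, b = 1232, c = 1331, d = 2320.
OR = (994·2320)/(1232·1331) = 2306080/1639792 = 1.40632
Risk in exposed = 994/2226 = 0.44654; risk in unexposed = 1331/3651 = 0.36456; RR = 1.22488
OR/RR = 1.40632 / 1.22488 = 1.14813
The outcome is not rare, so the OR lies further from 1 than the RR.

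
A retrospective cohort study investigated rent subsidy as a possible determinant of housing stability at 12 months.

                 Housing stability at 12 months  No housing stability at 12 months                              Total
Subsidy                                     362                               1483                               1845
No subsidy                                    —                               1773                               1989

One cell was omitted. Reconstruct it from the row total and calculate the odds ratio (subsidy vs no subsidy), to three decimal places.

The missing cell is in the unexposed row: 1989 − 1773 = 216.
So a = 362, b = 1483, c = 216, d = 1773.
OR = (a·d)/(b·c) = (362 × 1773) / (1483 × 216) = 641826 / 320328 = 2.00365

2.004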